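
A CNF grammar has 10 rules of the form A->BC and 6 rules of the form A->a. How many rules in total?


CNF allows two rule forms:
  A -> BC (binary): 10 rules
  A -> a (terminal): 6 rules
Total = 10 + 6 = 16

16


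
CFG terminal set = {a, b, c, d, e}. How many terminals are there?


Terminal symbols: a, b, c, d, e
Counting each: a (#1), b (#2), c (#3), d (#4), e (#5)
Total = 5

5


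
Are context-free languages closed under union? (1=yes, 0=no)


CFL closure properties:
  Closed under: union, concatenation, Kleene star
  NOT closed under: intersection, complement
Operation 'union' is in closed list -> Yes (closed)

1


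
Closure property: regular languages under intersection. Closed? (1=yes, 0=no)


Regular languages are closed under:
- Union (DFA product construction)
- Intersection (DFA product construction)
- Complement (swap accept/reject states)
- Concatenation (NFA construction)
- Kleene star (NFA construction)
intersection is in this list
Therefore: closed

1


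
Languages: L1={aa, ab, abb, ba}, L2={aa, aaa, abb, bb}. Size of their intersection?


L1 = {aa, ab, abb, ba}
L2 = {aa, aaa, abb, bb}
Checking each string in L1 against L2:
  'aa': in L2? Yes
  'ab': in L2? No
  'abb': in L2? Yes
  'ba': in L2? No
Intersection = {aa, abb}
|L1 ∩ L2| = 2

2


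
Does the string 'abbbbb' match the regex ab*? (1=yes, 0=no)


Pattern: ab*
String: 'abbbbb'
Pattern requires: exactly one 'a' followed by zero or more 'b's
First char is 'a' -> OK
Rest 'bbbbb': all b's? Yes
Result: 1

1


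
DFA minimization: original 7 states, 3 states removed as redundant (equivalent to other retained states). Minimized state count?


Original DFA: 7 states
Redundant states removed: 3
Minimized states = original - removed
= 7 - 3
= 4

4


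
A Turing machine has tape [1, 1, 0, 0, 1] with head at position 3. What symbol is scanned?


Tape: [1, 1, 0, 0, 1]
Positions: 0 1 2 3 4
Values:    1 1 0 0 1
Head at position 3
tape[3] = 0

0


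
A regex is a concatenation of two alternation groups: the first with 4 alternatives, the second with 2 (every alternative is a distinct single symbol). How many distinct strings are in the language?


First group: 4 alternatives
Second group: 2 alternatives
Concatenation: each choice from group 1 pairs with each from group 2
Total = 4 x 2 = 8

8


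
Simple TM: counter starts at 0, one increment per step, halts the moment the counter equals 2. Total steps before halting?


Counter starts at 0. Counting sequence:
  Step 1: counter = 1
  Step 2: counter = 2
Counter reached 2 -> halt
Total steps = 2

2


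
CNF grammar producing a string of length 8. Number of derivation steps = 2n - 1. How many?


Chomsky Normal Form derivation:
String length n = 8
Each step either:
  - Splits a nonterminal into two (n-1 such steps)
  - Converts a nonterminal to terminal (n such steps)
Total = (n-1) + n = 2n - 1
= 2(8) - 1
= 16 - 1
= 15

15


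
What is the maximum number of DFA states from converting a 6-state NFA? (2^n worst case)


NFA has 6 states
Subset construction: each DFA state = subset of NFA states
Maximum subsets = 2^6
2^6 = 64

64


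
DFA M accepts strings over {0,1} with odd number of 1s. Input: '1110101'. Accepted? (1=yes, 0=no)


DFA has 2 states: q_even (start, accept=no) and q_odd
Processing string '1110101' character by character:
  Position 0: read '1', 1-count=1 -> q_odd
  Position 1: read '1', 1-count=2 -> q_even
  Position 2: read '1', 1-count=3 -> q_odd
  Position 3: read '0', 1-count=3 -> q_odd (no change)
  Position 4: read '1', 1-count=4 -> q_even
  Position 5: read '0', 1-count=4 -> q_even (no change)
  Position 6: read '1', 1-count=5 -> q_odd
Final state: q_odd, total 1s = 5 (odd); the DFA requires an odd count -> accept

1


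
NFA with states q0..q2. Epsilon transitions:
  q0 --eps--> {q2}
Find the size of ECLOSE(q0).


Starting from q0
Initialize closure = {q0}
Follow epsilon from q0 -> add q2
Final closure: {q0, q2}
Size = 2

2


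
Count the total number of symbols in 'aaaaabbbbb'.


String: 'aaaaabbbbb'
Counting characters:
  'a' appears 5 time(s)
  'b' appears 5 time(s)
Total length = 5 + 5 = 10

10


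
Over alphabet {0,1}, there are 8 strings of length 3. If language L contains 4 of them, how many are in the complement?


Alphabet: {0,1}
String length: 3
Total strings of length 3 = 2^3 = 8
Strings in L = 4
Complement = total - |L|
= 8 - 4
= 4

4


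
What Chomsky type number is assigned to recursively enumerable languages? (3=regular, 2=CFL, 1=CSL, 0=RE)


Chomsky hierarchy levels:
  Type 3: Regular (DFA/NFA/regex)
  Type 2: Context-free (PDA)
  Type 1: Context-sensitive
  Type 0: Recursively enumerable (TM)
'recursively enumerable' corresponds to Type 0

0


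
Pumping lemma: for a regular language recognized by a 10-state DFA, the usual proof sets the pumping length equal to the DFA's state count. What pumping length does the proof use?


Pumping lemma for regular languages (standard proof):
Take p = |Q|, the number of DFA states.
Any string of length >= |Q| passes through |Q|+1 states while reading its first |Q| symbols,
so by pigeonhole some state repeats, giving the loop that can be pumped.
Here |Q| = 10
Therefore the proof uses p = 10

10


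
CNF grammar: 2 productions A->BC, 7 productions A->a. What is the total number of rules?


CNF allows two rule forms:
  A -> BC (binary): 2 rules
  A -> a (terminal): 7 rules
Total = 2 + 7 = 9

9


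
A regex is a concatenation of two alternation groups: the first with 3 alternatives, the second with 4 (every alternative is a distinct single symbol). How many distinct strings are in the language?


First group: 3 alternatives
Second group: 4 alternatives
Concatenation: each choice from group 1 pairs with each from group 2
Total = 3 x 4 = 12

12


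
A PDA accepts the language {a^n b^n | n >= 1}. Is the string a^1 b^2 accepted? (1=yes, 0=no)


Language requires equal numbers of a's and b's
PDA pushes for each 'a', pops for each 'b'
Number of a's = 1
Number of b's = 2
1 != 2 -> Reject

0


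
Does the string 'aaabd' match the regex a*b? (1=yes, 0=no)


Pattern: a*b
String: 'aaabd'
Pattern requires: zero or more 'a's followed by exactly one 'b'
Found 3 leading 'a's
Remaining: 'bd'
Remaining is not 'b' -> no match
Result: 0

0


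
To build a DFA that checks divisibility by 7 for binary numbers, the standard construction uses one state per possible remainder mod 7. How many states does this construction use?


Divisibility by 7 is tracked via the remainder mod 7: 0, 1, ..., 6
The construction assigns one state to each remainder
Number of remainders = 7

7


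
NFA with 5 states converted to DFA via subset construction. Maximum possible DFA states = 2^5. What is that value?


NFA has 5 states
Subset construction: each DFA state = subset of NFA states
Maximum subsets = 2^5
2^5 = 32

32


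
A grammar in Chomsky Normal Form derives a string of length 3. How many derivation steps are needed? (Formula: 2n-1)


Chomsky Normal Form derivation:
String length n = 3
Each step either:
  - Splits a nonterminal into two (n-1 such steps)
  - Converts a nonterminal to terminal (n such steps)
Total = (n-1) + n = 2n - 1
= 2(3) - 1
= 6 - 1
= 5

5


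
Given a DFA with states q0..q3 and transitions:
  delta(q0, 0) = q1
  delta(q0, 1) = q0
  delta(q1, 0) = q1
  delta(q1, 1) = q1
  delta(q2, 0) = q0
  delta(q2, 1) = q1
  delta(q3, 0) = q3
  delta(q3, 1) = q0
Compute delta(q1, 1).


Looking up transition function:
delta(q1, 1) in the table
Row: q1, Column: 1
Result: q1

q1


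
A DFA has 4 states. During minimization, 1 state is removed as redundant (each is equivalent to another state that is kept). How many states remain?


Original DFA: 4 states
Redundant states removed: 1
Minimized states = original - removed
= 4 - 1
= 3

3


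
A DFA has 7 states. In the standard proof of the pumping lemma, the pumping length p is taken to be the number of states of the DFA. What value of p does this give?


Pumping lemma for regular languages (standard proof):
Take p = |Q|, the number of DFA states.
Any string of length >= |Q| passes through |Q|+1 states while reading its first |Q| symbols,
so by pigeonhole some state repeats, giving the loop that can be pumped.
Here |Q| = 7
Therefore the proof uses p = 7

7


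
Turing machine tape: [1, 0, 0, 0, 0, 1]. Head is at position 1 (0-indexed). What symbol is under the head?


Tape: [1, 0, 0, 0, 0, 1]
Positions: 0 1 2 3 4 5
Values:    1 0 0 0 0 1
Head at position 1
tape[1] = 0

0


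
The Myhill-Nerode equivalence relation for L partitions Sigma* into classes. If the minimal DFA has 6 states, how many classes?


Myhill-Nerode theorem:
Number of equivalence classes = number of states in minimal DFA
Minimal DFA states = 6
Therefore equivalence classes = 6

6


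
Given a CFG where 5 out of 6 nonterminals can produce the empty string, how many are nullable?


Nonterminals: {S, A, B, C, D, E}
A nonterminal is nullable if it can derive epsilon
Counting nullable nonterminals: 5
Total nullable = 5

5


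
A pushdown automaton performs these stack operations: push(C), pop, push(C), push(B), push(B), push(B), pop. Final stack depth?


Tracing stack operations:
  push(C) -> stack = [C], depth=1
  pop -> removed C, stack = [], depth=0
  push(C) -> stack = [C], depth=1
  push(B) -> stack = [C,B], depth=2
  push(B) -> stack = [C,B,B], depth=3
  push(B) -> stack = [C,B,B,B], depth=4
  pop -> removed B, stack = [C,B,B], depth=3
Final depth = 3

3


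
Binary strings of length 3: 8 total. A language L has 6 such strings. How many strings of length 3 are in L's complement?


Alphabet: {0,1}
String length: 3
Total strings of length 3 = 2^3 = 8
Strings in L = 6
Complement = total - |L|
= 8 - 6
= 2

2


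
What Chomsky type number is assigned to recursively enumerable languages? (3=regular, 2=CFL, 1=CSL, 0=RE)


Chomsky hierarchy levels:
  Type 3: Regular (DFA/NFA/regex)
  Type 2: Context-free (PDA)
  Type 1: Context-sensitive
  Type 0: Recursively enumerable (TM)
'recursively enumerable' corresponds to Type 0

0


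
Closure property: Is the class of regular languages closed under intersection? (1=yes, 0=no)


Regular languages are closed under all standard operations:
- Union: Yes (product construction)
- Intersection: Yes (product construction)
- Complement: Yes (swap accept/reject)
- Concatenation: Yes (NFA construction)
Operation: intersection -> Closed

1


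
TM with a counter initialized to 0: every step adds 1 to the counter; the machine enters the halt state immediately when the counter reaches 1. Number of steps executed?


Counter starts at 0. Counting sequence:
  Step 1: counter = 1
Counter reached 1 -> halt
Total steps = 1

1


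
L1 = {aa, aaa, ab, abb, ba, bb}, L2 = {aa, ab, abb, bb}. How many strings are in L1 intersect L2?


L1 = {aa, aaa, ab, abb, ba, bb}
L2 = {aa, ab, abb, bb}
Checking each string in L1 against L2:
  'aa': in L2? Yes
  'aaa': in L2? No
  'ab': in L2? Yes
  'abb': in L2? Yes
  'ba': in L2? No
  'bb': in L2? Yes
Intersection = {aa, ab, abb, bb}
|L1 ∩ L2| = 4

4


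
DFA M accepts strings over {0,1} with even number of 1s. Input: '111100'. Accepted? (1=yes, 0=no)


DFA has 2 states: q_even (start, accept=yes) and q_odd
Processing string '111100' character by character:
  Position 0: read '1', 1-count=1 -> q_odd
  Position 1: read '1', 1-count=2 -> q_even
  Position 2: read '1', 1-count=3 -> q_odd
  Position 3: read '1', 1-count=4 -> q_even
  Position 4: read '0', 1-count=4 -> q_even (no change)
  Position 5: read '0', 1-count=4 -> q_even (no change)
Final state: q_even, total 1s = 4 (even); the DFA requires an even count -> accept

1


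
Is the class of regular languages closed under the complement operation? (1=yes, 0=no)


Regular languages are closed under:
- Union (DFA product construction)
- Intersection (DFA product construction)
- Complement (swap accept/reject states)
- Concatenation (NFA construction)
- Kleene star (NFA construction)
complement is in this list
Therefore: closed

1


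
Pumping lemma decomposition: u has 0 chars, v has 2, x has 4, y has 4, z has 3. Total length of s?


|s| = |u| + |v| + |x| + |y| + |z|
= 0 + 2 + 4 + 4 + 3
= 2 + 4 + 7
= 6 + 7
= 13

13


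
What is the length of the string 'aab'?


String: 'aab'
Counting characters:
  'a' appears 2 time(s)
  'b' appears 1 time(s)
Total length = 2 + 1 = 3

3


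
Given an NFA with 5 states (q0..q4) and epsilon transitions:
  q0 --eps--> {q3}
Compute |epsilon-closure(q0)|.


Starting from q0
Initialize closure = {q0}
Follow epsilon from q0 -> add q3
Final closure: {q0, q3}
Size = 2

2


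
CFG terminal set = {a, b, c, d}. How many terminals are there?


Terminal symbols: a, b, c, d
Counting each: a (#1), b (#2), c (#3), d (#4)
Total = 4

4


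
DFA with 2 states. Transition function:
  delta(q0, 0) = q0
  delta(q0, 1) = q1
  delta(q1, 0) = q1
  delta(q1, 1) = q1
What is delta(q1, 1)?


Looking up transition function:
delta(q1, 1) in the table
Row: q1, Column: 1
Result: q1

q1


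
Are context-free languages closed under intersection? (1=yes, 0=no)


CFL closure properties:
  Closed under: union, concatenation, Kleene star
  NOT closed under: intersection, complement
Operation 'intersection' is in not-closed list -> No (not closed)

0


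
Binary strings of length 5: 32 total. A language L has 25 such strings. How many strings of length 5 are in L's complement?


Alphabet: {0,1}
String length: 5
Total strings of length 5 = 2^5 = 32
Strings in L = 25
Complement = total - |L|
= 32 - 25
= 7

7


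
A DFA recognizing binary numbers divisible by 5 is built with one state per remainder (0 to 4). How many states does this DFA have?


Divisibility by 5 is tracked via the remainder mod 5: 0, 1, ..., 4
The construction assigns one state to each remainder
Number of remainders = 5

5


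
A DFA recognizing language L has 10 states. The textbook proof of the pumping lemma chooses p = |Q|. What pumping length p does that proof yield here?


Pumping lemma for regular languages (standard proof):
Take p = |Q|, the number of DFA states.
Any string of length >= |Q| passes through |Q|+1 states while reading its first |Q| symbols,
so by pigeonhole some state repeats, giving the loop that can be pumped.
Here |Q| = 10
Therefore the proof uses p = 10

10


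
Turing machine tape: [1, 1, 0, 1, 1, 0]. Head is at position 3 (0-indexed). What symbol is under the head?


Tape: [1, 1, 0, 1, 1, 0]
Positions: 0 1 2 3 4 5
Values:    1 1 0 1 1 0
Head at position 3
tape[3] = 1

1


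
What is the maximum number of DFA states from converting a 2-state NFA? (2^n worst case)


NFA has 2 states
Subset construction: each DFA state = subset of NFA states
Maximum subsets = 2^2
2^2 = 4

4


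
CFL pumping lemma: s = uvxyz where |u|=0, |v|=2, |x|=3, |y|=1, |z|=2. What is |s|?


|s| = |u| + |v| + |x| + |y| + |z|
= 0 + 2 + 3 + 1 + 2
= 2 + 3 + 3
= 5 + 3
= 8

8


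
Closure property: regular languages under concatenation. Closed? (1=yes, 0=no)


Regular languages are closed under:
- Union (DFA product construction)
- Intersection (DFA product construction)
- Complement (swap accept/reject states)
- Concatenation (NFA construction)
- Kleene star (NFA construction)
concatenation is in this list
Therefore: closed

1


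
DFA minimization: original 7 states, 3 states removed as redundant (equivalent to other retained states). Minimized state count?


Original DFA: 7 states
Redundant states removed: 3
Minimized states = original - removed
= 7 - 3
= 4

4


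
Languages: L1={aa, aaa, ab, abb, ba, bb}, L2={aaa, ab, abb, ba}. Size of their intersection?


L1 = {aa, aaa, ab, abb, ba, bb}
L2 = {aaa, ab, abb, ba}
Checking each string in L1 against L2:
  'aa': in L2? No
  'aaa': in L2? Yes
  'ab': in L2? Yes
  'abb': in L2? Yes
  'ba': in L2? Yes
  'bb': in L2? No
Intersection = {aaa, ab, abb, ba}
|L1 ∩ L2| = 4

4


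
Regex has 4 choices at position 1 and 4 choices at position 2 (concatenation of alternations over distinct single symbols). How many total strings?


First group: 4 alternatives
Second group: 4 alternatives
Concatenation: each choice from group 1 pairs with each from group 2
Total = 4 x 4 = 16

16


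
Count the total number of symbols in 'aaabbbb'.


String: 'aaabbbb'
Counting characters:
  'a' appears 3 time(s)
  'b' appears 4 time(s)
Total length = 3 + 4 = 7

7


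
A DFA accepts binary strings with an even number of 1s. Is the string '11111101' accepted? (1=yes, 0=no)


DFA has 2 states: q_even (start, accept=yes) and q_odd
Processing string '11111101' character by character:
  Position 0: read '1', 1-count=1 -> q_odd
  Position 1: read '1', 1-count=2 -> q_even
  Position 2: read '1', 1-count=3 -> q_odd
  Position 3: read '1', 1-count=4 -> q_even
  Position 4: read '1', 1-count=5 -> q_odd
  Position 5: read '1', 1-count=6 -> q_even
  Position 6: read '0', 1-count=6 -> q_even (no change)
  Position 7: read '1', 1-count=7 -> q_odd
Final state: q_odd, total 1s = 7 (odd); the DFA requires an even count -> reject

0


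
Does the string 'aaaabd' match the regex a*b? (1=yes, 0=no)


Pattern: a*b
String: 'aaaabd'
Pattern requires: zero or more 'a's followed by exactly one 'b'
Found 4 leading 'a's
Remaining: 'bd'
Remaining is not 'b' -> no match
Result: 0

0


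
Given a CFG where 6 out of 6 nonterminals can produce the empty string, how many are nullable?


Nonterminals: {S, A, B, C, D, E}
A nonterminal is nullable if it can derive epsilon
Counting nullable nonterminals: 6
Total nullable = 6

6


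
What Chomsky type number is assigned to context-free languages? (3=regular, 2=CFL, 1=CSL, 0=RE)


Chomsky hierarchy levels:
  Type 3: Regular (DFA/NFA/regex)
  Type 2: Context-free (PDA)
  Type 1: Context-sensitive
  Type 0: Recursively enumerable (TM)
'context-free' corresponds to Type 2

2


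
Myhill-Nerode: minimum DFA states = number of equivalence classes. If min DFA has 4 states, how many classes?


Myhill-Nerode theorem:
Number of equivalence classes = number of states in minimal DFA
Minimal DFA states = 4
Therefore equivalence classes = 4

4


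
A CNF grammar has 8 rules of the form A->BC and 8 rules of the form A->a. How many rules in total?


CNF allows two rule forms:
  A -> BC (binary): 8 rules
  A -> a (terminal): 8 rules
Total = 8 + 8 = 16

16


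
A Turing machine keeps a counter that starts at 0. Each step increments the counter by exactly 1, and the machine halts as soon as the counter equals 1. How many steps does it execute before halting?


Counter starts at 0. Counting sequence:
  Step 1: counter = 1
Counter reached 1 -> halt
Total steps = 1

1


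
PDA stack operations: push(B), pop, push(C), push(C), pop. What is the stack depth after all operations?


Tracing stack operations:
  push(B) -> stack = [B], depth=1
  pop -> removed B, stack = [], depth=0
  push(C) -> stack = [C], depth=1
  push(C) -> stack = [C,C], depth=2
  pop -> removed C, stack = [C], depth=1
Final depth = 1

1


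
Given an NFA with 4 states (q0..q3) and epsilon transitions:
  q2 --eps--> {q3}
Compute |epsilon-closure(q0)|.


Starting from q0
Initialize closure = {q0}
q0 has no outgoing epsilon transitions -> nothing to add
Final closure: {q0}
Size = 1

1


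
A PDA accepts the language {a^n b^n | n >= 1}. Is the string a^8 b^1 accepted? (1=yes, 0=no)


Language requires equal numbers of a's and b's
PDA pushes for each 'a', pops for each 'b'
Number of a's = 8
Number of b's = 1
8 != 1 -> Reject

0


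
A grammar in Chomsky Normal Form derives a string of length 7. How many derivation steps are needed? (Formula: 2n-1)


Chomsky Normal Form derivation:
String length n = 7
Each step either:
  - Splits a nonterminal into two (n-1 such steps)
  - Converts a nonterminal to terminal (n such steps)
Total = (n-1) + n = 2n - 1
= 2(7) - 1
= 14 - 1
= 13

13


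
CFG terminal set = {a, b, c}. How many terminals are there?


Terminal symbols: a, b, c
Counting each: a (#1), b (#2), c (#3)
Total = 3

3


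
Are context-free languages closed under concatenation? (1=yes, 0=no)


CFL closure properties:
  Closed under: union, concatenation, Kleene star
  NOT closed under: intersection, complement
Operation 'concatenation' is in closed list -> Yes (closed)

1


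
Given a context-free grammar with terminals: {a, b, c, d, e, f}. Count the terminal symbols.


Terminal symbols: a, b, c, d, e, f
Counting each: a (#1), b (#2), c (#3), d (#4), e (#5), f (#6)
Total = 6

6


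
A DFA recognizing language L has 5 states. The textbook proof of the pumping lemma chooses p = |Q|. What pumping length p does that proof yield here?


Pumping lemma for regular languages (standard proof):
Take p = |Q|, the number of DFA states.
Any string of length >= |Q| passes through |Q|+1 states while reading its first |Q| symbols,
so by pigeonhole some state repeats, giving the loop that can be pumped.
Here |Q| = 5
Therefore the proof uses p = 5

5


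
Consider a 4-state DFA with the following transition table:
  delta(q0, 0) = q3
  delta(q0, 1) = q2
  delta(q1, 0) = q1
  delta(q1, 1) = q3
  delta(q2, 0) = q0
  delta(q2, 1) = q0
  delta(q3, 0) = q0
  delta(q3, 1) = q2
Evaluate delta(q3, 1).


Looking up transition function:
delta(q3, 1) in the table
Row: q3, Column: 1
Result: q2

q2


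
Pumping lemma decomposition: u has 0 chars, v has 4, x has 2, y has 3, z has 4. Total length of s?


|s| = |u| + |v| + |x| + |y| + |z|
= 0 + 4 + 2 + 3 + 4
= 4 + 2 + 7
= 6 + 7
= 13

13


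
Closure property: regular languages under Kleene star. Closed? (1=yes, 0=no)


Regular languages are closed under:
- Union (DFA product construction)
- Intersection (DFA product construction)
- Complement (swap accept/reject states)
- Concatenation (NFA construction)
- Kleene star (NFA construction)
Kleene star is in this list
Therefore: closed

1


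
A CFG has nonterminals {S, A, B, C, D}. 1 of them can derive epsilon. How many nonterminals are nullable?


Nonterminals: {S, A, B, C, D}
A nonterminal is nullable if it can derive epsilon
Counting nullable nonterminals: 1
Total nullable = 1

1


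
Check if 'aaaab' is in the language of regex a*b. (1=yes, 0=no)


Pattern: a*b
String: 'aaaab'
Pattern requires: zero or more 'a's followed by exactly one 'b'
Found 4 leading 'a's
Remaining: 'b'
Remaining is exactly 'b' -> match
Result: 1

1


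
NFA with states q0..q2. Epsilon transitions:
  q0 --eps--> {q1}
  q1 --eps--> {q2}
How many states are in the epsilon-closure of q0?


Starting from q0
Initialize closure = {q0}
Follow epsilon from q0 -> add q1
Follow epsilon from q1 -> add q2
Final closure: {q0, q1, q2}
Size = 3

3


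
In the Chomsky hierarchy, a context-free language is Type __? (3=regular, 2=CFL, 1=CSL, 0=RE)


Chomsky hierarchy levels:
  Type 3: Regular (DFA/NFA/regex)
  Type 2: Context-free (PDA)
  Type 1: Context-sensitive
  Type 0: Recursively enumerable (TM)
'context-free' corresponds to Type 2

2


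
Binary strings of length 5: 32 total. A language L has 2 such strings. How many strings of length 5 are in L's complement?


Alphabet: {0,1}
String length: 5
Total strings of length 5 = 2^5 = 32
Strings in L = 2
Complement = total - |L|
= 32 - 2
= 30

30


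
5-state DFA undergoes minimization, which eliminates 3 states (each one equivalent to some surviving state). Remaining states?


Original DFA: 5 states
Redundant states removed: 3
Minimized states = original - removed
= 5 - 3
= 2

2


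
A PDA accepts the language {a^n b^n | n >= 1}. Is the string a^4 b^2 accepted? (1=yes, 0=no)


Language requires equal numbers of a's and b's
PDA pushes for each 'a', pops for each 'b'
Number of a's = 4
Number of b's = 2
4 != 2 -> Reject

0


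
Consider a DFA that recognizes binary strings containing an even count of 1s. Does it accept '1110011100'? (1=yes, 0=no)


DFA has 2 states: q_even (start, accept=yes) and q_odd
Processing string '1110011100' character by character:
  Position 0: read '1', 1-count=1 -> q_odd
  Position 1: read '1', 1-count=2 -> q_even
  Position 2: read '1', 1-count=3 -> q_odd
  Position 3: read '0', 1-count=3 -> q_odd (no change)
  Position 4: read '0', 1-count=3 -> q_odd (no change)
  Position 5: read '1', 1-count=4 -> q_even
  Position 6: read '1', 1-count=5 -> q_odd
  Position 7: read '1', 1-count=6 -> q_even
  Position 8: read '0', 1-count=6 -> q_even (no change)
  Position 9: read '0', 1-count=6 -> q_even (no change)
Final state: q_even, total 1s = 6 (even); the DFA requires an even count -> accept

1


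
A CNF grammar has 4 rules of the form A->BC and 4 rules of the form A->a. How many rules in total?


CNF allows two rule forms:
  A -> BC (binary): 4 rules
  A -> a (terminal): 4 rules
Total = 4 + 4 = 8

8


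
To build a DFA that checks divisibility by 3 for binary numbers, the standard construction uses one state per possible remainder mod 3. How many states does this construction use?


Divisibility by 3 is tracked via the remainder mod 3: 0, 1, ..., 2
The construction assigns one state to each remainder
Number of remainders = 3

3


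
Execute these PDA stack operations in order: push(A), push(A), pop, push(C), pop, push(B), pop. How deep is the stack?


Tracing stack operations:
  push(A) -> stack = [A], depth=1
  push(A) -> stack = [A,A], depth=2
  pop -> removed A, stack = [A], depth=1
  push(C) -> stack = [A,C], depth=2
  pop -> removed C, stack = [A], depth=1
  push(B) -> stack = [A,B], depth=2
  pop -> removed B, stack = [A], depth=1
Final depth = 1

1


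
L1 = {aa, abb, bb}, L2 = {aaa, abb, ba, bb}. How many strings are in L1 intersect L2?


L1 = {aa, abb, bb}
L2 = {aaa, abb, ba, bb}
Checking each string in L1 against L2:
  'aa': in L2? No
  'abb': in L2? Yes
  'bb': in L2? Yes
Intersection = {abb, bb}
|L1 ∩ L2| = 2

2


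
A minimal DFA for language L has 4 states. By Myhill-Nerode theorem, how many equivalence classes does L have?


Myhill-Nerode theorem:
Number of equivalence classes = number of states in minimal DFA
Minimal DFA states = 4
Therefore equivalence classes = 4

4


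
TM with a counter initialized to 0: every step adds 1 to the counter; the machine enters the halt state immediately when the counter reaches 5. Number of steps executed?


Counter starts at 0. Counting sequence:
  Step 1: counter = 1
  Step 2: counter = 2
  Step 3: counter = 3
  Step 4: counter = 4
  Step 5: counter = 5
Counter reached 5 -> halt
Total steps = 5

5


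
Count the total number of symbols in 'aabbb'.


String: 'aabbb'
Counting characters:
  'a' appears 2 time(s)
  'b' appears 3 time(s)
Total length = 2 + 3 = 5

5


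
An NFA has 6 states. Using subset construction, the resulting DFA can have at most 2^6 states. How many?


NFA has 6 states
Subset construction: each DFA state = subset of NFA states
Maximum subsets = 2^6
2^6 = 64

64


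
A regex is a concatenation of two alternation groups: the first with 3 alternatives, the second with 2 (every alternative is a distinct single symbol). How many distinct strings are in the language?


First group: 3 alternatives
Second group: 2 alternatives
Concatenation: each choice from group 1 pairs with each from group 2
Total = 3 x 2 = 6

6


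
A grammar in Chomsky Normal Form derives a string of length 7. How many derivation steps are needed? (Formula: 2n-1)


Chomsky Normal Form derivation:
String length n = 7
Each step either:
  - Splits a nonterminal into two (n-1 such steps)
  - Converts a nonterminal to terminal (n such steps)
Total = (n-1) + n = 2n - 1
= 2(7) - 1
= 14 - 1
= 13

13


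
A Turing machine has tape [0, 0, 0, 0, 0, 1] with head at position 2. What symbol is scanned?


Tape: [0, 0, 0, 0, 0, 1]
Positions: 0 1 2 3 4 5
Values:    0 0 0 0 0 1
Head at position 2
tape[2] = 0

0


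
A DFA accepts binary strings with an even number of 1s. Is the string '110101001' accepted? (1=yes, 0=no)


DFA has 2 states: q_even (start, accept=yes) and q_odd
Processing string '110101001' character by character:
  Position 0: read '1', 1-count=1 -> q_odd
  Position 1: read '1', 1-count=2 -> q_even
  Position 2: read '0', 1-count=2 -> q_even (no change)
  Position 3: read '1', 1-count=3 -> q_odd
  Position 4: read '0', 1-count=3 -> q_odd (no change)
  Position 5: read '1', 1-count=4 -> q_even
  Position 6: read '0', 1-count=4 -> q_even (no change)
  Position 7: read '0', 1-count=4 -> q_even (no change)
  Position 8: read '1', 1-count=5 -> q_odd
Final state: q_odd, total 1s = 5 (odd); the DFA requires an even count -> reject

0


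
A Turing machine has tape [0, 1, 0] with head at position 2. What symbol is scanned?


Tape: [0, 1, 0]
Positions: 0 1 2
Values:    0 1 0
Head at position 2
tape[2] = 0

0


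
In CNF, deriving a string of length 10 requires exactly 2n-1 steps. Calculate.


Chomsky Normal Form derivation:
String length n = 10
Each step either:
  - Splits a nonterminal into two (n-1 such steps)
  - Converts a nonterminal to terminal (n such steps)
Total = (n-1) + n = 2n - 1
= 2(10) - 1
= 20 - 1
= 19

19


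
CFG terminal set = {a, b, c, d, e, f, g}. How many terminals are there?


Terminal symbols: a, b, c, d, e, f, g
Counting each: a (#1), b (#2), c (#3), d (#4), e (#5), f (#6), g (#7)
Total = 7

7


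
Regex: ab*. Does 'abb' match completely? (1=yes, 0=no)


Pattern: ab*
String: 'abb'
Pattern requires: exactly one 'a' followed by zero or more 'b's
First char is 'a' -> OK
Rest 'bb': all b's? Yes
Result: 1

1


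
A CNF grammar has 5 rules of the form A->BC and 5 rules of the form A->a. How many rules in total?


CNF allows two rule forms:
  A -> BC (binary): 5 rules
  A -> a (terminal): 5 rules
Total = 5 + 5 = 10

10


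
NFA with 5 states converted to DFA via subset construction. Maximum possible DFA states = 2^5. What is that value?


NFA has 5 states
Subset construction: each DFA state = subset of NFA states
Maximum subsets = 2^5
2^5 = 32

32


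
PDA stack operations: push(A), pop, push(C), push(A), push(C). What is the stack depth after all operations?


Tracing stack operations:
  push(A) -> stack = [A], depth=1
  pop -> removed A, stack = [], depth=0
  push(C) -> stack = [C], depth=1
  push(A) -> stack = [C,A], depth=2
  push(C) -> stack = [C,A,C], depth=3
Final depth = 3

3


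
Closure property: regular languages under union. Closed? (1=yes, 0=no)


Regular languages are closed under:
- Union (DFA product construction)
- Intersection (DFA product construction)
- Complement (swap accept/reject states)
- Concatenation (NFA construction)
- Kleene star (NFA construction)
union is in this list
Therefore: closed

1


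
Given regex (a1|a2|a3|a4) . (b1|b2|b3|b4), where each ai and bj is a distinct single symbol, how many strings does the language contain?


First group: 4 alternatives
Second group: 4 alternatives
Concatenation: each choice from group 1 pairs with each from group 2
Total = 4 x 4 = 16

16


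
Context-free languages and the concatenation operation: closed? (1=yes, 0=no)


CFL closure properties:
  Closed under: union, concatenation, Kleene star
  NOT closed under: intersection, complement
Operation 'concatenation' is in closed list -> Yes (closed)

1


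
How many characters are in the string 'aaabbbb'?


String: 'aaabbbb'
Counting characters:
  'a' appears 3 time(s)
  'b' appears 4 time(s)
Total length = 3 + 4 = 7

7


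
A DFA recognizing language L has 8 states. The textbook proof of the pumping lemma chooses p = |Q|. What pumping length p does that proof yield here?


Pumping lemma for regular languages (standard proof):
Take p = |Q|, the number of DFA states.
Any string of length >= |Q| passes through |Q|+1 states while reading its first |Q| symbols,
so by pigeonhole some state repeats, giving the loop that can be pumped.
Here |Q| = 8
Therefore the proof uses p = 8

8


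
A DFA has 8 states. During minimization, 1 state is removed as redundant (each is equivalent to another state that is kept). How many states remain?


Original DFA: 8 states
Redundant states removed: 1
Minimized states = original - removed
= 8 - 1
= 7

7


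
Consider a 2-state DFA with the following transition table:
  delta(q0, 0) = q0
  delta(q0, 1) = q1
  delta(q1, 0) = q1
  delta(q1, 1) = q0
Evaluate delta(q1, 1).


Looking up transition function:
delta(q1, 1) in the table
Row: q1, Column: 1
Result: q0

q0


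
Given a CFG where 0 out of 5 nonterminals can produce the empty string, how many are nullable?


Nonterminals: {S, A, B, C, D}
A nonterminal is nullable if it can derive epsilon
Counting nullable nonterminals: 0
Total nullable = 0

0


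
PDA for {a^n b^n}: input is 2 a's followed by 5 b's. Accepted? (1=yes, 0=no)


Language requires equal numbers of a's and b's
PDA pushes for each 'a', pops for each 'b'
Number of a's = 2
Number of b's = 5
2 != 5 -> Reject

0


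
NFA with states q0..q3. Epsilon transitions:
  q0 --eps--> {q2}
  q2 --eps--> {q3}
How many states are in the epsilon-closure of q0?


Starting from q0
Initialize closure = {q0}
Follow epsilon from q0 -> add q2
Follow epsilon from q2 -> add q3
Final closure: {q0, q2, q3}
Size = 3

3


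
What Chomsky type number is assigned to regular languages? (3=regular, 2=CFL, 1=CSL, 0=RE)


Chomsky hierarchy levels:
  Type 3: Regular (DFA/NFA/regex)
  Type 2: Context-free (PDA)
  Type 1: Context-sensitive
  Type 0: Recursively enumerable (TM)
'regular' corresponds to Type 3

3


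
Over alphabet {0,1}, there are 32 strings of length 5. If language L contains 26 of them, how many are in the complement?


Alphabet: {0,1}
String length: 5
Total strings of length 5 = 2^5 = 32
Strings in L = 26
Complement = total - |L|
= 32 - 26
= 6

6


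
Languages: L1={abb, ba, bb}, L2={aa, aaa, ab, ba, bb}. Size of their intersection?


L1 = {abb, ba, bb}
L2 = {aa, aaa, ab, ba, bb}
Checking each string in L1 against L2:
  'abb': in L2? No
  'ba': in L2? Yes
  'bb': in L2? Yes
Intersection = {ba, bb}
|L1 ∩ L2| = 2

2


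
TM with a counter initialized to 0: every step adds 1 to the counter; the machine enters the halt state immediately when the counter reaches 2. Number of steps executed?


Counter starts at 0. Counting sequence:
  Step 1: counter = 1
  Step 2: counter = 2
Counter reached 2 -> halt
Total steps = 2

2


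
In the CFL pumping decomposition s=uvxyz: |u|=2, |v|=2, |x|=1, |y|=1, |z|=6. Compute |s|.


|s| = |u| + |v| + |x| + |y| + |z|
= 2 + 2 + 1 + 1 + 6
= 4 + 1 + 7
= 5 + 7
= 12

12


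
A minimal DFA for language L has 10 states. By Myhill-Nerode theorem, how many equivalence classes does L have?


Myhill-Nerode theorem:
Number of equivalence classes = number of states in minimal DFA
Minimal DFA states = 10
Therefore equivalence classes = 10

10


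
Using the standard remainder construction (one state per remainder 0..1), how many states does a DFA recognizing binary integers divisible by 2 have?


Divisibility by 2 is tracked via the remainder mod 2: 0, 1, ..., 1
The construction assigns one state to each remainder
Number of remainders = 2

2


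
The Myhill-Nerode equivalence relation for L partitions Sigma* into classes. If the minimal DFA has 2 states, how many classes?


Myhill-Nerode theorem:
Number of equivalence classes = number of states in minimal DFA
Minimal DFA states = 2
Therefore equivalence classes = 2

2


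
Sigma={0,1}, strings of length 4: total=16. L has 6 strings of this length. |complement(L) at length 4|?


Alphabet: {0,1}
String length: 4
Total strings of length 4 = 2^4 = 16
Strings in L = 6
Complement = total - |L|
= 16 - 6
= 10

10


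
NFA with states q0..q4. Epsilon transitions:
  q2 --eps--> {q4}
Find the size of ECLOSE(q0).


Starting from q0
Initialize closure = {q0}
q0 has no outgoing epsilon transitions -> nothing to add
Final closure: {q0}
Size = 1

1


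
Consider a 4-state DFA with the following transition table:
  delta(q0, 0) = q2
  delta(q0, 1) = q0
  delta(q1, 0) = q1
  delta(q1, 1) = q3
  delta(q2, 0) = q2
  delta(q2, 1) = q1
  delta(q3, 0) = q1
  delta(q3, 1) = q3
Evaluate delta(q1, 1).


Looking up transition function:
delta(q1, 1) in the table
Row: q1, Column: 1
Result: q3

q3


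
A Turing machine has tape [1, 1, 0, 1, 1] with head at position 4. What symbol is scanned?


Tape: [1, 1, 0, 1, 1]
Positions: 0 1 2 3 4
Values:    1 1 0 1 1
Head at position 4
tape[4] = 1

1


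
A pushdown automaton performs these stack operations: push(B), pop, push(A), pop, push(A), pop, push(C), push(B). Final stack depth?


Tracing stack operations:
  push(B) -> stack = [B], depth=1
  pop -> removed B, stack = [], depth=0
  push(A) -> stack = [A], depth=1
  pop -> removed A, stack = [], depth=0
  push(A) -> stack = [A], depth=1
  pop -> removed A, stack = [], depth=0
  push(C) -> stack = [C], depth=1
  push(B) -> stack = [C,B], depth=2
Final depth = 2

2


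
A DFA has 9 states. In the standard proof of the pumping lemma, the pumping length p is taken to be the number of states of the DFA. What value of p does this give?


Pumping lemma for regular languages (standard proof):
Take p = |Q|, the number of DFA states.
Any string of length >= |Q| passes through |Q|+1 states while reading its first |Q| symbols,
so by pigeonhole some state repeats, giving the loop that can be pumped.
Here |Q| = 9
Therefore the proof uses p = 9

9


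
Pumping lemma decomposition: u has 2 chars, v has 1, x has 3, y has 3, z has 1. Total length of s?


|s| = |u| + |v| + |x| + |y| + |z|
= 2 + 1 + 3 + 3 + 1
= 3 + 3 + 4
= 6 + 4
= 10

10


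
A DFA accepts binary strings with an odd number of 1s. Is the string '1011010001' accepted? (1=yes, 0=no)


DFA has 2 states: q_even (start, accept=no) and q_odd
Processing string '1011010001' character by character:
  Position 0: read '1', 1-count=1 -> q_odd
  Position 1: read '0', 1-count=1 -> q_odd (no change)
  Position 2: read '1', 1-count=2 -> q_even
  Position 3: read '1', 1-count=3 -> q_odd
  Position 4: read '0', 1-count=3 -> q_odd (no change)
  Position 5: read '1', 1-count=4 -> q_even
  Position 6: read '0', 1-count=4 -> q_even (no change)
  Position 7: read '0', 1-count=4 -> q_even (no change)
  Position 8: read '0', 1-count=4 -> q_even (no change)
  Position 9: read '1', 1-count=5 -> q_odd
Final state: q_odd, total 1s = 5 (odd); the DFA requires an odd count -> accept

1


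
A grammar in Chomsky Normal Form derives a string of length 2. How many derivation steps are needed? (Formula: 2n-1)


Chomsky Normal Form derivation:
String length n = 2
Each step either:
  - Splits a nonterminal into two (n-1 such steps)
  - Converts a nonterminal to terminal (n such steps)
Total = (n-1) + n = 2n - 1
= 2(2) - 1
= 4 - 1
= 3

3


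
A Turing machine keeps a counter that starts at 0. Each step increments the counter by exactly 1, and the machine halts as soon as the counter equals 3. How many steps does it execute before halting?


Counter starts at 0. Counting sequence:
  Step 1: counter = 1
  Step 2: counter = 2
  Step 3: counter = 3
Counter reached 3 -> halt
Total steps = 3

3


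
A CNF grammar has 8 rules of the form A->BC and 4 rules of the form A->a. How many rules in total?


CNF allows two rule forms:
  A -> BC (binary): 8 rules
  A -> a (terminal): 4 rules
Total = 8 + 4 = 12

12


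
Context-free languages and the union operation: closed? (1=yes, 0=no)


CFL closure properties:
  Closed under: union, concatenation, Kleene star
  NOT closed under: intersection, complement
Operation 'union' is in closed list -> Yes (closed)

1


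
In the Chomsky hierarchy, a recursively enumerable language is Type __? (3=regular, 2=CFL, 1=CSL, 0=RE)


Chomsky hierarchy levels:
  Type 3: Regular (DFA/NFA/regex)
  Type 2: Context-free (PDA)
  Type 1: Context-sensitive
  Type 0: Recursively enumerable (TM)
'recursively enumerable' corresponds to Type 0

0
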